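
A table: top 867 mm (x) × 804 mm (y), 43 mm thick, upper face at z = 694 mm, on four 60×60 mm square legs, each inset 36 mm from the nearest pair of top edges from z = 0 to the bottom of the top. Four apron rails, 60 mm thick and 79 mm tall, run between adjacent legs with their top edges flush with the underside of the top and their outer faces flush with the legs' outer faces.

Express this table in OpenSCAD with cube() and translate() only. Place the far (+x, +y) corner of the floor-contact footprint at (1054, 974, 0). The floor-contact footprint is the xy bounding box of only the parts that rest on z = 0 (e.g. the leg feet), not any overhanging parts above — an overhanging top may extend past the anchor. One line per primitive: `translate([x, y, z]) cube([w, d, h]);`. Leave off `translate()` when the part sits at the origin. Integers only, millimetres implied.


// leg_h = 694 - 43 = 651
// apron z = 651 - 79 = 572
translate([223, 206, 651]) cube([867, 804, 43]);
translate([259, 242, 0]) cube([60, 60, 651]);
translate([994, 242, 0]) cube([60, 60, 651]);
translate([259, 914, 0]) cube([60, 60, 651]);
translate([994, 914, 0]) cube([60, 60, 651]);
translate([319, 242, 572]) cube([675, 60, 79]);
translate([319, 914, 572]) cube([675, 60, 79]);
translate([259, 302, 572]) cube([60, 612, 79]);
translate([994, 302, 572]) cube([60, 612, 79]);


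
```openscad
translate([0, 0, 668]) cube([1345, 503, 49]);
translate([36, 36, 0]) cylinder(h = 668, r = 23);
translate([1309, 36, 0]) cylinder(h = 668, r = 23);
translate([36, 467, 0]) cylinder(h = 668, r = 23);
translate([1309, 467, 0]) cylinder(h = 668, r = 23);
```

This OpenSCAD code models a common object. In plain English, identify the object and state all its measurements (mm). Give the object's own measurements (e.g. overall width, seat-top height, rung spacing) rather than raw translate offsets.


A table: top 1345 mm (x) × 503 mm (y), 49 mm thick, upper face at z = 717 mm, on four round legs of 46 mm diameter, each leg's bounding box inset 13 mm from the nearest pair of top edges from z = 0 to the bottom of the top.


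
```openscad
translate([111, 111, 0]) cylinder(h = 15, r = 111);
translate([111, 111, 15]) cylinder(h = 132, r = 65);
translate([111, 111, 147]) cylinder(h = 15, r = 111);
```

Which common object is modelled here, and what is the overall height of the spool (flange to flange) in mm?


A spool. The overall height is 162 mm.

Three coaxial cylinders, large–small–large — a spool. Two 15 mm flanges and a 132 mm core give 15 + 132 + 15 = 162 mm.


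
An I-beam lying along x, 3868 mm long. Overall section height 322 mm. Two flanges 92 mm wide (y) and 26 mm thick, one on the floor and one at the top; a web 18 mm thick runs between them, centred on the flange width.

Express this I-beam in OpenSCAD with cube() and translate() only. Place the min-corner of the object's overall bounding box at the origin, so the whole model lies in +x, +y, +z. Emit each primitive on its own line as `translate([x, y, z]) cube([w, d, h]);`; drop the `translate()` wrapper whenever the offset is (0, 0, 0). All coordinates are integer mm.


cube([3868, 92, 26]);
translate([0, 37, 26]) cube([3868, 18, 270]);
translate([0, 0, 296]) cube([3868, 92, 26]);


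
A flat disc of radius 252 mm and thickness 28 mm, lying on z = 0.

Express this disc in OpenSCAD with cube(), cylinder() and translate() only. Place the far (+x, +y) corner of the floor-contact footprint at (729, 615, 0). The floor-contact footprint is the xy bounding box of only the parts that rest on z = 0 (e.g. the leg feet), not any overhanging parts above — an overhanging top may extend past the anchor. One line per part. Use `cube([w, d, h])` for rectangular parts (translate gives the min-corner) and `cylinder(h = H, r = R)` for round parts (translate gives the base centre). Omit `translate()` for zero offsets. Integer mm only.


translate([477, 363, 0]) cylinder(h = 28, r = 252);


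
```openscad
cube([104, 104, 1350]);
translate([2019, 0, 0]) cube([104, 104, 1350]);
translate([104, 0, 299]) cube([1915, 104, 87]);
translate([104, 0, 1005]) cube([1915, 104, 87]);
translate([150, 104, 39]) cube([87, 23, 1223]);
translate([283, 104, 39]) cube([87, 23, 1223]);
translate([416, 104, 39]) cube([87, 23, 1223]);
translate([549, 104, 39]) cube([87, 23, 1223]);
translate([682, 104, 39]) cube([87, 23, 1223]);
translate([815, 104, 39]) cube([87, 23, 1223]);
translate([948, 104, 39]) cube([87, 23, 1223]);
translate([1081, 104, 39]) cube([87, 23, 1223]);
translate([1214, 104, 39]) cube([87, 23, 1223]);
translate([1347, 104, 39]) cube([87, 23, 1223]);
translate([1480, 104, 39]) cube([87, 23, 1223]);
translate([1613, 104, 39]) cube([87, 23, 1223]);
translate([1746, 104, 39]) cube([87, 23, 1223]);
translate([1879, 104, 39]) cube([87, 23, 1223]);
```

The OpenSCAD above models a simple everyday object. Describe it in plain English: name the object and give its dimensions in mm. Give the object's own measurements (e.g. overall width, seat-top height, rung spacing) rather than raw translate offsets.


A fence section. Two 104×104 mm posts, 1350 mm tall, stand on the floor with a clear span of 1915 mm between their inner faces. Two horizontal rails of 104×87 mm section span the gap between the posts with their undersides at z = 299 mm and z = 1005 mm, flush with the posts' −y face. 14 pickets, each 87 mm wide, 23 mm thick and 1223 mm tall, are fixed to the +y face of the rails with their bottoms at z = 39 mm, spaced across the span with a 46 mm gap after the −x post and between neighbouring pickets, with 53 mm left before the +x post.


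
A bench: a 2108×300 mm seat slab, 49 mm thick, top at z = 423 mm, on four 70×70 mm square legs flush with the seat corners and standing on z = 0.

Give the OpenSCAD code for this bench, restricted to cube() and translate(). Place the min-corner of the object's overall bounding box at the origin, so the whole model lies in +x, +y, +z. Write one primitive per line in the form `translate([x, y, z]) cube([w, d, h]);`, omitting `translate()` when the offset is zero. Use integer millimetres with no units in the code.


translate([0, 0, 374]) cube([2108, 300, 49]);
cube([70, 70, 374]);
translate([0, 230, 0]) cube([70, 70, 374]);
translate([2038, 0, 0]) cube([70, 70, 374]);
translate([2038, 230, 0]) cube([70, 70, 374]);


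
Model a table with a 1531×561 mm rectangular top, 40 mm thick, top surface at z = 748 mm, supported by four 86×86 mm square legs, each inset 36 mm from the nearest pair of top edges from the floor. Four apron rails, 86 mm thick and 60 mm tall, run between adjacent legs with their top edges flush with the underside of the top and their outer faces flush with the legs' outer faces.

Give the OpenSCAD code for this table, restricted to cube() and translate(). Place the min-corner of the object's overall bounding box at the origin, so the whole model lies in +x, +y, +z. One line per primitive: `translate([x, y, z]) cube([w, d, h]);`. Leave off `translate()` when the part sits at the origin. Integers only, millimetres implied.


translate([0, 0, 708]) cube([1531, 561, 40]);
translate([36, 36, 0]) cube([86, 86, 708]);
translate([1409, 36, 0]) cube([86, 86, 708]);
translate([36, 439, 0]) cube([86, 86, 708]);
translate([1409, 439, 0]) cube([86, 86, 708]);
translate([122, 36, 648]) cube([1287, 86, 60]);
translate([122, 439, 648]) cube([1287, 86, 60]);
translate([36, 122, 648]) cube([86, 317, 60]);
translate([1409, 122, 648]) cube([86, 317, 60]);


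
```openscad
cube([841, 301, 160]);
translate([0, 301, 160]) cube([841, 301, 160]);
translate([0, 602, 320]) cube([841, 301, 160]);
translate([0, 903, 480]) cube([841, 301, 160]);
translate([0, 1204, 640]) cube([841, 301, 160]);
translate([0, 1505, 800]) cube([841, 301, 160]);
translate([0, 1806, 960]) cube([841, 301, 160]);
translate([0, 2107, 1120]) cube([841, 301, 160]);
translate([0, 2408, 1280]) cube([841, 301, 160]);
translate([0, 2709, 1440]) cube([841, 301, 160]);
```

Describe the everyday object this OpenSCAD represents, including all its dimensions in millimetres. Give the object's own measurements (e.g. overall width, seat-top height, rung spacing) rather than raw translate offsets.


A straight staircase of 10 solid steps. Each step is 841 mm wide (x), 301 mm deep (y, the going) and 160 mm tall (the rise). The first step rests on the floor; each subsequent step sits one going further in +y and one rise higher in +z, directly behind and above the previous step with no overlap.


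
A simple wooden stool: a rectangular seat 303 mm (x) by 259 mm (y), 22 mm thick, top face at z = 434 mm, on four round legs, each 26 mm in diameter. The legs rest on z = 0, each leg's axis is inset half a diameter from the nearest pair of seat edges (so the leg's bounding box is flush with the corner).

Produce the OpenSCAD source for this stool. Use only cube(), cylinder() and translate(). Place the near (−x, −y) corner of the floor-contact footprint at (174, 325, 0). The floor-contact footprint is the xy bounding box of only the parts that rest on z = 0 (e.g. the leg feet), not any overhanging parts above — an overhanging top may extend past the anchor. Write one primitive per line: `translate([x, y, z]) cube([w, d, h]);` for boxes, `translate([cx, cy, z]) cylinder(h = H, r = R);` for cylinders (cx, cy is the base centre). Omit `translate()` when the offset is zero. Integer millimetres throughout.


translate([174, 325, 412]) cube([303, 259, 22]);
translate([187, 338, 0]) cylinder(h = 412, r = 13);
translate([464, 338, 0]) cylinder(h = 412, r = 13);
translate([187, 571, 0]) cylinder(h = 412, r = 13);
translate([464, 571, 0]) cylinder(h = 412, r = 13);


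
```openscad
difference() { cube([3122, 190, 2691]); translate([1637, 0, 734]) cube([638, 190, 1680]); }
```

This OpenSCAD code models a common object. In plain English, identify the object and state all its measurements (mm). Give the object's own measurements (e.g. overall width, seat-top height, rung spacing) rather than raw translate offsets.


A wall 3122 mm long (x), 190 mm thick (y), 2691 mm tall, with a rectangular window opening cut through it. The opening is 638 mm wide and 1680 mm tall; its sill is at z = 734 mm and its near (−x) edge is 1637 mm from the wall's −x end. The opening passes through the full wall thickness.


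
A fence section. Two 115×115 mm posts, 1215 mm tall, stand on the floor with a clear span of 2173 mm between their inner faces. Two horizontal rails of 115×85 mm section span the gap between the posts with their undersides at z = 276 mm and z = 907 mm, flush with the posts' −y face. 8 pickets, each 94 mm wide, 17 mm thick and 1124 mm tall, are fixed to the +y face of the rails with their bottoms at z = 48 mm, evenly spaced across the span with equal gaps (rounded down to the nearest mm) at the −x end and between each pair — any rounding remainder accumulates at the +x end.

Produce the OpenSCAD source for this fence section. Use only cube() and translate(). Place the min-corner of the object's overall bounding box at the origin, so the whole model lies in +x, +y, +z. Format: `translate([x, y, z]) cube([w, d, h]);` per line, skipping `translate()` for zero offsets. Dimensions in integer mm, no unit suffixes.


cube([115, 115, 1215]);
translate([2288, 0, 0]) cube([115, 115, 1215]);
translate([115, 0, 276]) cube([2173, 115, 85]);
translate([115, 0, 907]) cube([2173, 115, 85]);
translate([272, 115, 48]) cube([94, 17, 1124]);
translate([523, 115, 48]) cube([94, 17, 1124]);
translate([774, 115, 48]) cube([94, 17, 1124]);
translate([1025, 115, 48]) cube([94, 17, 1124]);
translate([1276, 115, 48]) cube([94, 17, 1124]);
translate([1527, 115, 48]) cube([94, 17, 1124]);
translate([1778, 115, 48]) cube([94, 17, 1124]);
translate([2029, 115, 48]) cube([94, 17, 1124]);


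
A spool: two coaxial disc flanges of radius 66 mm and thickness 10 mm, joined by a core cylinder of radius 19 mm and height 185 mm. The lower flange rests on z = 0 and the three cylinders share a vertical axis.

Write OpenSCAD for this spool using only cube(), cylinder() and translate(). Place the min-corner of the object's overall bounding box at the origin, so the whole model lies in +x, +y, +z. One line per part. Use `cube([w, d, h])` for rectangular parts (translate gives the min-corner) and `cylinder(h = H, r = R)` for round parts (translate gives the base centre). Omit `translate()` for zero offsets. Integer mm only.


translate([66, 66, 0]) cylinder(h = 10, r = 66);
translate([66, 66, 10]) cylinder(h = 185, r = 19);
translate([66, 66, 195]) cylinder(h = 10, r = 66);


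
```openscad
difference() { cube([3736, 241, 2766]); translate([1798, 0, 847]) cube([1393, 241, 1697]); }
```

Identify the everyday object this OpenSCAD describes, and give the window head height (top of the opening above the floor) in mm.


A wall with a window opening. The window head height is 2544 mm.

A wall with a rectangular opening subtracted — a window. Sill at z = 847, opening 1697 mm tall, so the head is at 847 + 1697 = 2544 mm.


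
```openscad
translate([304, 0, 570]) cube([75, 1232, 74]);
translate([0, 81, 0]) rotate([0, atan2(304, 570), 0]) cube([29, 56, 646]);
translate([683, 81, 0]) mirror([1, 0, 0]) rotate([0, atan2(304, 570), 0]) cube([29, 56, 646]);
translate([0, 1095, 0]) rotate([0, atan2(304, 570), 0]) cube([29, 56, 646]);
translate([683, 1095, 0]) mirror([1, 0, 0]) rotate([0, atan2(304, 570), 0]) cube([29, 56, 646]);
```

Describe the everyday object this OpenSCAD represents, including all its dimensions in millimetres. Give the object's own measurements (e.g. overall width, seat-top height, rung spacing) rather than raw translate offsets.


A sawhorse. A 75×1232×74 mm beam (x, y, z) sits on two A-frame leg pairs. Each pair is two raked legs of 29×56 mm section (56 mm along y) splaying symmetrically in x. Each leg rises 570 mm vertically over 304 mm of horizontal reach and is 646 mm long along its own axis. Every leg's outer bottom edge rests on the floor and its outer top edge meets a bottom edge of the beam — the left legs (tilting toward +x) meet the beam's −x bottom edge, the right legs (their mirror images, tilting toward −x) meet its +x bottom edge — so the leg tops tuck under the beam, the beam's underside is 570 mm above the floor, and the feet are 683 mm apart outside-to-outside with the beam centred between them. The two leg pairs are set in 81 mm from either end of the beam.


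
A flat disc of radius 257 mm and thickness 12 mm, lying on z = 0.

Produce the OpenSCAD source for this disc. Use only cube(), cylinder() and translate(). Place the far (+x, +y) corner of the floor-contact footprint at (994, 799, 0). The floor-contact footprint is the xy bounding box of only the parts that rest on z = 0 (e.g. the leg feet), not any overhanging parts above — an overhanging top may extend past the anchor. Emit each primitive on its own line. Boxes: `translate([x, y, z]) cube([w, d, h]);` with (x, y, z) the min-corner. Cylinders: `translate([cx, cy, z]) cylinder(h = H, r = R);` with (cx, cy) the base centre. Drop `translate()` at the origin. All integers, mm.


translate([737, 542, 0]) cylinder(h = 12, r = 257);


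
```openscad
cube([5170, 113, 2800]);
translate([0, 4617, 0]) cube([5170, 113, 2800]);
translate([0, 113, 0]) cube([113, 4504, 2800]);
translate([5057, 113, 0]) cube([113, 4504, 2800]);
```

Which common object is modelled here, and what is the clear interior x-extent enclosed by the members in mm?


A house (or room) frame. The interior width is 4944 mm.

Four 2800 mm walls enclosing a rectangle with no floor or roof — a room or house frame. Outside width is 5170 mm and wall thickness is 113 mm, so the interior width is 5170 − 2 × 113 = 4944 mm.


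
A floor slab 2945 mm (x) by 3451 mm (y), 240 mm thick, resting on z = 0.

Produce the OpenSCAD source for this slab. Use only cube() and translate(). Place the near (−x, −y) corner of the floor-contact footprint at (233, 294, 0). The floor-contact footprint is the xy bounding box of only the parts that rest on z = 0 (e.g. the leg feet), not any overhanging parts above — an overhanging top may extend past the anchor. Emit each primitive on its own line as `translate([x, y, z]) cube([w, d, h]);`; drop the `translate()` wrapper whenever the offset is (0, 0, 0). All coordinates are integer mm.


translate([233, 294, 0]) cube([2945, 3451, 240]);


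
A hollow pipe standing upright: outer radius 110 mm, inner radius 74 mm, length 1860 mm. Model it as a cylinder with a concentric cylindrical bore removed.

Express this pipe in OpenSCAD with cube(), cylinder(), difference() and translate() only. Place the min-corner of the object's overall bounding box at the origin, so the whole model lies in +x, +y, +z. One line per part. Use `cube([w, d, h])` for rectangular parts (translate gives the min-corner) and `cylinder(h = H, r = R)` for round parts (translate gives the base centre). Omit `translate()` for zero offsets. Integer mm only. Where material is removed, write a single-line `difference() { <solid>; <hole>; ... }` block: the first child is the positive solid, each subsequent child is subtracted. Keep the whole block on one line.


difference() { translate([110, 110, 0]) cylinder(h = 1860, r = 110); translate([110, 110, 0]) cylinder(h = 1860, r = 74); }


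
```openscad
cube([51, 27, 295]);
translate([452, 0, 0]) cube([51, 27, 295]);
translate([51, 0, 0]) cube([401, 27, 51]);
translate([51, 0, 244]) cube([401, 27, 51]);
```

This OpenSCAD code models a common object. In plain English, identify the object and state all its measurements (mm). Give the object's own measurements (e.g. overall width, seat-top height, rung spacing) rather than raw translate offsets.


A rectangular picture frame lying in the x–z plane (depth along y). The opening is 401 mm wide (x) by 193 mm tall (z), surrounded by a border 51 mm wide on all four sides. The frame is 27 mm deep and is made of two full-height vertical stiles with two horizontal rails fitted between them.


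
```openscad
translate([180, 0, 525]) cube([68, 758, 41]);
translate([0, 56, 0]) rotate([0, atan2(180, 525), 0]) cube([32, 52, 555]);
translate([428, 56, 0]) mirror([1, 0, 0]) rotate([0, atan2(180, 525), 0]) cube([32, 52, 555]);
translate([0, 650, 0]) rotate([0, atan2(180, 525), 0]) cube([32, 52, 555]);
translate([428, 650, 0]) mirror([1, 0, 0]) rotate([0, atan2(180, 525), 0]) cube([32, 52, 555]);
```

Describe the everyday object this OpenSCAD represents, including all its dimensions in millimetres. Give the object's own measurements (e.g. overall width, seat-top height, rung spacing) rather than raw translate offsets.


A sawhorse. A 68×758×41 mm beam (x, y, z) sits on two A-frame leg pairs. Each pair is two raked legs of 32×52 mm section (52 mm along y) splaying symmetrically in x. Each leg rises 525 mm vertically over 180 mm of horizontal reach and is 555 mm long along its own axis. Every leg's outer bottom edge rests on the floor and its outer top edge meets a bottom edge of the beam — the left legs (tilting toward +x) meet the beam's −x bottom edge, the right legs (their mirror images, tilting toward −x) meet its +x bottom edge — so the leg tops tuck under the beam, the beam's underside is 525 mm above the floor, and the feet are 428 mm apart outside-to-outside with the beam centred between them. The two leg pairs are set in 56 mm from either end of the beam.


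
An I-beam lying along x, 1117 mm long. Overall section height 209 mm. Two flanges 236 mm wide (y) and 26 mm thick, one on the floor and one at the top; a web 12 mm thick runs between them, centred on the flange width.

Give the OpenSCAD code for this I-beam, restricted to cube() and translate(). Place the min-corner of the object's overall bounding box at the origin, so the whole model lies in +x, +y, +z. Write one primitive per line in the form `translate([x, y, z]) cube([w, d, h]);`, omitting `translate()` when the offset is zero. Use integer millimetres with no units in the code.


cube([1117, 236, 26]);
translate([0, 112, 26]) cube([1117, 12, 157]);
translate([0, 0, 183]) cube([1117, 236, 26]);


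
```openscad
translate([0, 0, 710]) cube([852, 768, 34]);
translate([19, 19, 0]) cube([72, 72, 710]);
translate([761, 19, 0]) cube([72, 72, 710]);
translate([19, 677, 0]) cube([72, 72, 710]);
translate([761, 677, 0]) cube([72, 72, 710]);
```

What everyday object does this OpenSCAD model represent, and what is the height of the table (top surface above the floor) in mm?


A table. The table height is 744 mm.

A 852×768×34 slab sits at z = 710 on four 72 mm square posts — a table. The top surface is at 710 + 34 = 744 mm.


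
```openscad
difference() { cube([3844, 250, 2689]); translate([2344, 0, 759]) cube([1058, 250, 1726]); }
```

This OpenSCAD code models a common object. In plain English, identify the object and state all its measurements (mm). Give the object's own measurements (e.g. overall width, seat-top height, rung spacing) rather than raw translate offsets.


A wall 3844 mm long (x), 250 mm thick (y), 2689 mm tall, with a rectangular window opening cut through it. The opening is 1058 mm wide and 1726 mm tall; its sill is at z = 759 mm and its near (−x) edge is 2344 mm from the wall's −x end. The opening passes through the full wall thickness.


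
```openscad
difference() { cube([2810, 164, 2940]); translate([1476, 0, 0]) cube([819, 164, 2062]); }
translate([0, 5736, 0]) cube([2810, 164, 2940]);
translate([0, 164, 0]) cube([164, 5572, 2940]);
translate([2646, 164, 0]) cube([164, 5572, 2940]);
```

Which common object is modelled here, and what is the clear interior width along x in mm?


A single room. The interior width is 2482 mm.

Four walls enclosing a rectangle with a door in the front wall — a room. Outside width 2810 minus two 164 mm walls gives 2482 mm.


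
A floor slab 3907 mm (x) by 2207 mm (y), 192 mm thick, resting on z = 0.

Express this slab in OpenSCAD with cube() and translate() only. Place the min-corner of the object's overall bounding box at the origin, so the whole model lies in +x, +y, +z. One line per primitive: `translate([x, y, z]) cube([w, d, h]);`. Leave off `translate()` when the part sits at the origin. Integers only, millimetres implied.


cube([3907, 2207, 192]);


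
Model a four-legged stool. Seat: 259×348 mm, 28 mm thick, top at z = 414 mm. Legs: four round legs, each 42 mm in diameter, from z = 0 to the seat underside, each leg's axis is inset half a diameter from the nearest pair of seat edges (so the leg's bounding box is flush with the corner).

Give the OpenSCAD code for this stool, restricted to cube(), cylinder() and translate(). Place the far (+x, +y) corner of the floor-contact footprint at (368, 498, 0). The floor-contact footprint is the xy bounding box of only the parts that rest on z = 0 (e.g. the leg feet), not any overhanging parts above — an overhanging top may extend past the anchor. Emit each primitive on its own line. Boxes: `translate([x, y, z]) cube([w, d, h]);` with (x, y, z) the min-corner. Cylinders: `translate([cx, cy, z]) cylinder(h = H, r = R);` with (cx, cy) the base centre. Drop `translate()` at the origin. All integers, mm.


// leg_h = 414 - 28 = 386
translate([109, 150, 386]) cube([259, 348, 28]);
translate([130, 171, 0]) cylinder(h = 386, r = 21);
translate([347, 171, 0]) cylinder(h = 386, r = 21);
translate([130, 477, 0]) cylinder(h = 386, r = 21);
translate([347, 477, 0]) cylinder(h = 386, r = 21);


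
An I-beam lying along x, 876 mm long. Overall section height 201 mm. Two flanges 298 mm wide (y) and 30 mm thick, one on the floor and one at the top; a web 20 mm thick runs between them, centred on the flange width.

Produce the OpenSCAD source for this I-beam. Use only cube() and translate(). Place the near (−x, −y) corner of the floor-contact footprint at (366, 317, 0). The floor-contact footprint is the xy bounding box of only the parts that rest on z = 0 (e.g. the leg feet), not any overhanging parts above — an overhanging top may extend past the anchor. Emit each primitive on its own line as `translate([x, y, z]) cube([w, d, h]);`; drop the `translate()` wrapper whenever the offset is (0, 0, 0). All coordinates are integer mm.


translate([366, 317, 0]) cube([876, 298, 30]);
translate([366, 456, 30]) cube([876, 20, 141]);
translate([366, 317, 171]) cube([876, 298, 30]);


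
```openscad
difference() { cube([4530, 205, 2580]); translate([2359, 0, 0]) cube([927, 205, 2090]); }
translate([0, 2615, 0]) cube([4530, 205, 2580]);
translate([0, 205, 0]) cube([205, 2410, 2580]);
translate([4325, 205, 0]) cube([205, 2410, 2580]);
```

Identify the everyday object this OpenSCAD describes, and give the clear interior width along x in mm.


A single room. The interior width is 4120 mm.

Four walls enclosing a rectangle with a door in the front wall — a room. Outside width 4530 minus two 205 mm walls gives 4120 mm.


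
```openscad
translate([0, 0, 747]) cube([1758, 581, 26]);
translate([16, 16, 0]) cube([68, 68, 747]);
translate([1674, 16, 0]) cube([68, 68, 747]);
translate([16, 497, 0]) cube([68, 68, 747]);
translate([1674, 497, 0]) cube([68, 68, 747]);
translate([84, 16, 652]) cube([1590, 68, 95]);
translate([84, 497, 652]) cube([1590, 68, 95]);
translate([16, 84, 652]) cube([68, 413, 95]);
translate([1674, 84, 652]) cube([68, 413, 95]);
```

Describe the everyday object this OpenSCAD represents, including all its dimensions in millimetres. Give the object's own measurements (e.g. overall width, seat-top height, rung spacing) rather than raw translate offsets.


A rectangular dining table. The top is 1758×581×26 mm with its upper surface at z = 773 mm. It stands on four 68×68 mm square legs, each inset 16 mm from the nearest pair of top edges, running from the floor to the underside of the top. Four apron rails, 68 mm thick and 95 mm tall, run between adjacent legs with their top edges flush with the underside of the top and their outer faces flush with the legs' outer faces.


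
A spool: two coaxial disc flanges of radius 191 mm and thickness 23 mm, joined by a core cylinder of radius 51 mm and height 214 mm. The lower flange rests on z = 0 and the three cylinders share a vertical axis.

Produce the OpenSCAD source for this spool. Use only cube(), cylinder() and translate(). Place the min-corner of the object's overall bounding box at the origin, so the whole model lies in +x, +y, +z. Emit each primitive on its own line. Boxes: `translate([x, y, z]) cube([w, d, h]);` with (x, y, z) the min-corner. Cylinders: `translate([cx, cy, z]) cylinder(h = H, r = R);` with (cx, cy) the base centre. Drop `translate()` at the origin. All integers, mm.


translate([191, 191, 0]) cylinder(h = 23, r = 191);
translate([191, 191, 23]) cylinder(h = 214, r = 51);
translate([191, 191, 237]) cylinder(h = 23, r = 191);


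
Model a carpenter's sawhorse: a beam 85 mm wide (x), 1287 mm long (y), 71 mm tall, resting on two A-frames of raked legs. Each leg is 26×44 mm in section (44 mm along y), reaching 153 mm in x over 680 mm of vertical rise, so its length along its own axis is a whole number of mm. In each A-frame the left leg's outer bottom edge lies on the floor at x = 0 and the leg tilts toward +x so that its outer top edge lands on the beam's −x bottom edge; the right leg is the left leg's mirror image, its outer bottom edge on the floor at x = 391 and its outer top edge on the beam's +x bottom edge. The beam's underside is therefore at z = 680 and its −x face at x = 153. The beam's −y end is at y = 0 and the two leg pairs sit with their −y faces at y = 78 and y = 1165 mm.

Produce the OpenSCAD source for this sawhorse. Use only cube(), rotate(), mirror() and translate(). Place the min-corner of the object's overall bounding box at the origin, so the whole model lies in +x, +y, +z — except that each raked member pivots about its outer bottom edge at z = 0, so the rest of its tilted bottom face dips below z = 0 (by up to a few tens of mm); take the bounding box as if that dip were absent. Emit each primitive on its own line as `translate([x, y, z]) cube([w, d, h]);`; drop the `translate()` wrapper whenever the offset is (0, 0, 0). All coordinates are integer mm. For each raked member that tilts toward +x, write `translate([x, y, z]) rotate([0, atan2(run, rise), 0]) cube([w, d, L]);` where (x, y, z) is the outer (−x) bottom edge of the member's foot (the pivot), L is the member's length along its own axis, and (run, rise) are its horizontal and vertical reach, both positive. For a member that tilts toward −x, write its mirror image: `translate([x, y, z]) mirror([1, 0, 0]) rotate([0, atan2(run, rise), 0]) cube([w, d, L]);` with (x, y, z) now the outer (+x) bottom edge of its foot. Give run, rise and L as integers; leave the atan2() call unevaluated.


translate([153, 0, 680]) cube([85, 1287, 71]);
translate([0, 78, 0]) rotate([0, atan2(153, 680), 0]) cube([26, 44, 697]);
translate([391, 78, 0]) mirror([1, 0, 0]) rotate([0, atan2(153, 680), 0]) cube([26, 44, 697]);
translate([0, 1165, 0]) rotate([0, atan2(153, 680), 0]) cube([26, 44, 697]);
translate([391, 1165, 0]) mirror([1, 0, 0]) rotate([0, atan2(153, 680), 0]) cube([26, 44, 697]);


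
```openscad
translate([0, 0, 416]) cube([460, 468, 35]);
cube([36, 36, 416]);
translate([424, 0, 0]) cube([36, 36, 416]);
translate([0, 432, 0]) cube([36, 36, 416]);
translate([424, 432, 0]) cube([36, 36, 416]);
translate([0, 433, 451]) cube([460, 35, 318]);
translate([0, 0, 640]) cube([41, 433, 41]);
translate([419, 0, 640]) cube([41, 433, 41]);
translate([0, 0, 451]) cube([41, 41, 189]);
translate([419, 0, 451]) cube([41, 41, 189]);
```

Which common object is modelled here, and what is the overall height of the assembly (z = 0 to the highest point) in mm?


A chair. The overall height is 769 mm.

A slab on four corner posts with a tall panel at the back — a chair. The seat slab sits at z = 416 with thickness 35, and the 318 mm backrest starts at the seat top, so the overall height is 416 + 35 + 318 = 769 mm.


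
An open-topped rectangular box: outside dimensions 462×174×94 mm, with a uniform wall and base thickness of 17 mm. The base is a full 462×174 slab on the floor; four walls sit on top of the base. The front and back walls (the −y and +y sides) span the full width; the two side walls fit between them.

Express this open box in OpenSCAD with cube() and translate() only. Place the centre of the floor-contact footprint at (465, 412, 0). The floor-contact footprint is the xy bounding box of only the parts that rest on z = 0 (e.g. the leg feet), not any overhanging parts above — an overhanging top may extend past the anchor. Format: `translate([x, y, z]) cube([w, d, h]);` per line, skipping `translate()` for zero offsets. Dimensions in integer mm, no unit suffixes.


translate([234, 325, 0]) cube([462, 174, 17]);
translate([234, 325, 17]) cube([462, 17, 77]);
translate([234, 482, 17]) cube([462, 17, 77]);
translate([234, 342, 17]) cube([17, 140, 77]);
translate([679, 342, 17]) cube([17, 140, 77]);


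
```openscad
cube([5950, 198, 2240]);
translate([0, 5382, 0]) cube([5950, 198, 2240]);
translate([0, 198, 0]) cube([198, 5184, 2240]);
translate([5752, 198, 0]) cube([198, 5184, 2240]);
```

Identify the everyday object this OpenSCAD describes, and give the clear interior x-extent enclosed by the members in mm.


A house (or room) frame. The interior width is 5554 mm.

Four 2240 mm walls enclosing a rectangle with no floor or roof — a room or house frame. Outside width is 5950 mm and wall thickness is 198 mm, so the interior width is 5950 − 2 × 198 = 5554 mm.


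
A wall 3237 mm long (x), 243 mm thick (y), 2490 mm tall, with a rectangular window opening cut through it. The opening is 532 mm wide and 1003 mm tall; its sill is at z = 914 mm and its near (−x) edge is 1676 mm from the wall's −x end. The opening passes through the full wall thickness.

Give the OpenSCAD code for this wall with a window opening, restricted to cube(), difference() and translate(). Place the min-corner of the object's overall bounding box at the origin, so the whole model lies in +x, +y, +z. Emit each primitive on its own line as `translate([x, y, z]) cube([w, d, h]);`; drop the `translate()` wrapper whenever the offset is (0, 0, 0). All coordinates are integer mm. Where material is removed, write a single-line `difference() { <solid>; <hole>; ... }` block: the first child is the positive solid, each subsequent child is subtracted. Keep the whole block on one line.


difference() { cube([3237, 243, 2490]); translate([1676, 0, 914]) cube([532, 243, 1003]); }


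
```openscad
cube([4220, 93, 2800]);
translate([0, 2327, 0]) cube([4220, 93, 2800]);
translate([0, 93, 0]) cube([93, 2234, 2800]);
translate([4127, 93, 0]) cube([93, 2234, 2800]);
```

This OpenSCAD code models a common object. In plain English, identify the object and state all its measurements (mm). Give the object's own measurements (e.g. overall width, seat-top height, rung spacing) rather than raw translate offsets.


The wall frame of a small rectangular building: four walls, each 2800 mm tall and 93 mm thick, enclosing a footprint 4220 mm (x) by 2420 mm (y) outside-to-outside, with no floor or roof. The front and back walls (the −y and +y sides) span the full width; the two side walls fit between them.


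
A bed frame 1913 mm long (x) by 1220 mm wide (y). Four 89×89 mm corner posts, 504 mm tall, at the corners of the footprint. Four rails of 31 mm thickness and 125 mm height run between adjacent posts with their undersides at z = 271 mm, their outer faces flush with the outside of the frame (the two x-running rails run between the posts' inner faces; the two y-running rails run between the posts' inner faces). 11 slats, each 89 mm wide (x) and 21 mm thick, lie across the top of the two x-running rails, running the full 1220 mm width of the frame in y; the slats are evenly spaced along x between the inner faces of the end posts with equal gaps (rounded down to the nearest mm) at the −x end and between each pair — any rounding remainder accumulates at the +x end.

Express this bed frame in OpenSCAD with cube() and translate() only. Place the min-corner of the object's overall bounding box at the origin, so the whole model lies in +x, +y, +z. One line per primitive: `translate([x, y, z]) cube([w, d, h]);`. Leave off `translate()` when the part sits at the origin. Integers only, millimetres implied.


// slat z = rail_z + rail_h = 271 + 125 = 396
// slat gap = ⌊(1735 − 11·89) / 12⌋ = 63
cube([89, 89, 504]);
translate([0, 1131, 0]) cube([89, 89, 504]);
translate([1824, 0, 0]) cube([89, 89, 504]);
translate([1824, 1131, 0]) cube([89, 89, 504]);
translate([89, 0, 271]) cube([1735, 31, 125]);
translate([89, 1189, 271]) cube([1735, 31, 125]);
translate([0, 89, 271]) cube([31, 1042, 125]);
translate([1882, 89, 271]) cube([31, 1042, 125]);
translate([152, 0, 396]) cube([89, 1220, 21]);
translate([304, 0, 396]) cube([89, 1220, 21]);
translate([456, 0, 396]) cube([89, 1220, 21]);
translate([608, 0, 396]) cube([89, 1220, 21]);
translate([760, 0, 396]) cube([89, 1220, 21]);
translate([912, 0, 396]) cube([89, 1220, 21]);
translate([1064, 0, 396]) cube([89, 1220, 21]);
translate([1216, 0, 396]) cube([89, 1220, 21]);
translate([1368, 0, 396]) cube([89, 1220, 21]);
translate([1520, 0, 396]) cube([89, 1220, 21]);
translate([1672, 0, 396]) cube([89, 1220, 21]);


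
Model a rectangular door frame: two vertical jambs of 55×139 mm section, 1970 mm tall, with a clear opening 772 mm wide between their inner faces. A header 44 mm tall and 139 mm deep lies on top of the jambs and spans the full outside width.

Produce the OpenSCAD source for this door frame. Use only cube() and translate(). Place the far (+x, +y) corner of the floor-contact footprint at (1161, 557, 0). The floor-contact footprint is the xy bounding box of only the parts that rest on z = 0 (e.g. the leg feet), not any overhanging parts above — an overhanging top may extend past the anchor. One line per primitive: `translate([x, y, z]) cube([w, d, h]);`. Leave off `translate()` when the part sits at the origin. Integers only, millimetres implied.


translate([279, 418, 0]) cube([55, 139, 1970]);
translate([1106, 418, 0]) cube([55, 139, 1970]);
translate([279, 418, 1970]) cube([882, 139, 44]);


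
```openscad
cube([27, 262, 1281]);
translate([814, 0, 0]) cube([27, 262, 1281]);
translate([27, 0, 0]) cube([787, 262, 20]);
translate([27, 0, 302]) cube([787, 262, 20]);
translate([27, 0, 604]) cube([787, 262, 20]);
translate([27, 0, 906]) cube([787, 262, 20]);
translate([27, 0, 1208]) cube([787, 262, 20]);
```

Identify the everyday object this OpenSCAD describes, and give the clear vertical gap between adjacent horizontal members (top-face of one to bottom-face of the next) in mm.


A bookshelf. The clear shelf gap is 282 mm.

Two tall side panels with 5 horizontal boards between them — a bookshelf. The first two shelf undersides are at z = 0 and z = 302; with shelf thickness 20, the clear gap is 302 − 0 − 20 = 282 mm.


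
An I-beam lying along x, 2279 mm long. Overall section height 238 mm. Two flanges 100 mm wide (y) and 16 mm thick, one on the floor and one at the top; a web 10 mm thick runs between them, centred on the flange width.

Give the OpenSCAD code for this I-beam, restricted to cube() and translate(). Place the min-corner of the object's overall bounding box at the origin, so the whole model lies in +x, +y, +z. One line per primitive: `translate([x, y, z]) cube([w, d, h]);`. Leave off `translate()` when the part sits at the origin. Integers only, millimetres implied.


cube([2279, 100, 16]);
translate([0, 45, 16]) cube([2279, 10, 206]);
translate([0, 0, 222]) cube([2279, 100, 16]);


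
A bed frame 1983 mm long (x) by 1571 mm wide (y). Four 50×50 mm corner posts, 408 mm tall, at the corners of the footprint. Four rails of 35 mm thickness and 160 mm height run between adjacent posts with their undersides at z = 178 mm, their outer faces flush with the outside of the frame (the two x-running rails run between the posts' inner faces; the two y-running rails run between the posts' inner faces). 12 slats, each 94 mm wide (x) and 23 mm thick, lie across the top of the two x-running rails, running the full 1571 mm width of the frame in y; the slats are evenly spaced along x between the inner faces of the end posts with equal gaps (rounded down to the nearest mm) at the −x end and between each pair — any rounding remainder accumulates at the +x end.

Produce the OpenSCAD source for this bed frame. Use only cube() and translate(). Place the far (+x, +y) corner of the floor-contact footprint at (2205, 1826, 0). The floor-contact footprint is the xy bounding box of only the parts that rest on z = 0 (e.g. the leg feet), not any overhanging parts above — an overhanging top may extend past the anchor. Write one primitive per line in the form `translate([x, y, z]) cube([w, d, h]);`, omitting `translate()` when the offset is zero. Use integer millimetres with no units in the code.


translate([222, 255, 0]) cube([50, 50, 408]);
translate([222, 1776, 0]) cube([50, 50, 408]);
translate([2155, 255, 0]) cube([50, 50, 408]);
translate([2155, 1776, 0]) cube([50, 50, 408]);
translate([272, 255, 178]) cube([1883, 35, 160]);
translate([272, 1791, 178]) cube([1883, 35, 160]);
translate([222, 305, 178]) cube([35, 1471, 160]);
translate([2170, 305, 178]) cube([35, 1471, 160]);
translate([330, 255, 338]) cube([94, 1571, 23]);
translate([482, 255, 338]) cube([94, 1571, 23]);
translate([634, 255, 338]) cube([94, 1571, 23]);
translate([786, 255, 338]) cube([94, 1571, 23]);
translate([938, 255, 338]) cube([94, 1571, 23]);
translate([1090, 255, 338]) cube([94, 1571, 23]);
translate([1242, 255, 338]) cube([94, 1571, 23]);
translate([1394, 255, 338]) cube([94, 1571, 23]);
translate([1546, 255, 338]) cube([94, 1571, 23]);
translate([1698, 255, 338]) cube([94, 1571, 23]);
translate([1850, 255, 338]) cube([94, 1571, 23]);
translate([2002, 255, 338]) cube([94, 1571, 23]);


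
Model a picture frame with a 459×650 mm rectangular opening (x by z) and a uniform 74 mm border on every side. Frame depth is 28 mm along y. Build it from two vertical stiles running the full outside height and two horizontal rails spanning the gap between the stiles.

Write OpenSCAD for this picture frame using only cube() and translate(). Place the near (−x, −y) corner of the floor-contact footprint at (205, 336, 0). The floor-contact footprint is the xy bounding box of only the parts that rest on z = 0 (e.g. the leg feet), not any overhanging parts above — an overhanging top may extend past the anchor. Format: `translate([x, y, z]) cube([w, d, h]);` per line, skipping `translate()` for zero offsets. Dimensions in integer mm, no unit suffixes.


translate([205, 336, 0]) cube([74, 28, 798]);
translate([738, 336, 0]) cube([74, 28, 798]);
translate([279, 336, 0]) cube([459, 28, 74]);
translate([279, 336, 724]) cube([459, 28, 74]);
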